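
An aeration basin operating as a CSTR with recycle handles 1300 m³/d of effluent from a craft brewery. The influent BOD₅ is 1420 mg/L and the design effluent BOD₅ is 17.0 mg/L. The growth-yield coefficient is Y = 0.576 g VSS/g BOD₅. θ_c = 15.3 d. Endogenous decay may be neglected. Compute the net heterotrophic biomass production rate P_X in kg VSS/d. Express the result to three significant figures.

No decay correction is needed, so Y_obs = Y = 0.576.
ΔS = 1420 − 17.0 = 1403 mg/L, so the substrate removal rate is 1300 × 1403/1000 = 1824 kg BOD₅/d.
P_X = Y_obs · Q(S₀ − S) = 0.5760 × 1824 = 1051 kg VSS/d.

P_X ≈ 1050 kg VSS/d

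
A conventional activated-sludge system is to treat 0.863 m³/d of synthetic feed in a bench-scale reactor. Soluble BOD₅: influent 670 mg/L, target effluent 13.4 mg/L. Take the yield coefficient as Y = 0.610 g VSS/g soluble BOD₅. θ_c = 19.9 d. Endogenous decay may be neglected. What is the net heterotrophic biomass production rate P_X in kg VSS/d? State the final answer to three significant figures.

P_X ≈ 0.346 kg VSS/d

Since k_d ≈ 0, Y_obs = Y = 0.610 g VSS/g soluble BOD₅.
Q·(S₀ − S) = 0.863 × (670 − 13.4) × 10⁻³ = 0.5666 kg/d removed.
Net biomass production P_X = Y_obs × Q·(S₀ − S) = 0.6100 × 0.5666 = 0.3457 kg VSS/d.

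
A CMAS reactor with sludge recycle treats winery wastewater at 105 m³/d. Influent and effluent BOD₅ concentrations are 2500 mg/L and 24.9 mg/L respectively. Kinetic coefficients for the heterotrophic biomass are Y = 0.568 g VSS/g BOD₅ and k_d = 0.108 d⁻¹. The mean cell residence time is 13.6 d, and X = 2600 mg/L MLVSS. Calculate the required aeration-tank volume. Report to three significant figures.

Steady-state biomass mass balance: V·X·(1 + k_d·θ_c) = Y·Q·(S₀ − S)·θ_c, so V = 0.568 × 105 × (2500 − 24.9) × 13.6 / [2600 × (1 + 0.108 × 13.6)] = 2.01×10^6 / 6419 = 312.8 m³.

V ≈ 313 m³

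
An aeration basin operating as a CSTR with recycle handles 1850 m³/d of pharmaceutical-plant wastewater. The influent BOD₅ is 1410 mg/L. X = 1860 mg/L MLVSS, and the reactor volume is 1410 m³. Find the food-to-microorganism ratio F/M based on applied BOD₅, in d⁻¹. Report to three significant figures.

F/M ≈ 0.995 d⁻¹

Food-to-microorganism ratio F/M = Q S₀ / (V X) = 1850 × 1410 / (1410 × 1860) = 0.9946 d⁻¹.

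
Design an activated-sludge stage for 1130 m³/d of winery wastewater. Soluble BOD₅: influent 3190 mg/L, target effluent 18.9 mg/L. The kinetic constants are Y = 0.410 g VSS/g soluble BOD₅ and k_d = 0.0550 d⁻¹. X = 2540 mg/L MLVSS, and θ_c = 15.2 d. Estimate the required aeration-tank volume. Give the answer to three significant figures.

Rearranging the biomass balance for a CMAS with decay, V = Y·Q·ΔS·θ_c / [X·(1+k_d θ_c)] = 0.410 × 1130 × (3190 − 18.9) × 15.2 / [2540 × (1 + 0.0550 × 15.2)] = 2.23×10^7 / 4663 = 4789 m³.

V ≈ 4790 m³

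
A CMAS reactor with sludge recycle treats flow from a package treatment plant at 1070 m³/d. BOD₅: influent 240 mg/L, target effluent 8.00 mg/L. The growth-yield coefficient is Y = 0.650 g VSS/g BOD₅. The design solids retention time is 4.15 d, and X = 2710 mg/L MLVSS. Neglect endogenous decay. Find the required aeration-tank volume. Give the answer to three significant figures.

V ≈ 247 m³

With k_d = 0 the design equation reduces to V = Y Q (S₀−S) θ_c / X = 0.650 × 1070 × (240 − 8.00) × 4.15 / 2710 = 247.1 m³.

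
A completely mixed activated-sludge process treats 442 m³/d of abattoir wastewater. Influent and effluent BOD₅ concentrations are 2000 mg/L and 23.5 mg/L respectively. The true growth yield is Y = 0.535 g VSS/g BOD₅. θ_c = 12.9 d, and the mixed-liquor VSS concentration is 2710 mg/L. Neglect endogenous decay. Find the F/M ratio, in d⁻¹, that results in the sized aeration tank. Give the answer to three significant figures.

F/M ≈ 0.147 d⁻¹

With k_d = 0 the design equation reduces to V = Y Q (S₀−S) θ_c / X = 0.535 × 442 × (2000 − 23.5) × 12.9 / 2710 = 2225 m³.
F/M = Q·S₀ / (V·X) = 442 × 2000 / (2225 × 2710) = 0.1466 g BOD₅·(g VSS·d)⁻¹.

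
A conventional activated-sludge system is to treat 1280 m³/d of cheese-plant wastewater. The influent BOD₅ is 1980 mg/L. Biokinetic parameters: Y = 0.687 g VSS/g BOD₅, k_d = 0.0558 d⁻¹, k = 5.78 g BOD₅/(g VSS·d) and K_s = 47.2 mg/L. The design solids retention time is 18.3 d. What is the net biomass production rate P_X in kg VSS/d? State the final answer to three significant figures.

Effluent substrate depends only on kinetics and SRT: S = K_s(1 + k_d θ_c) / [θ_c(Yk − k_d) − 1] = 47.2 × (1 + 0.0558 × 18.3) / [18.3 × (0.687 × 5.78 − 0.0558) − 1] = 95.40 / 70.65 = 1.350 mg/L.
Y_obs = Y / (1 + k_d θ_c) = 0.687 / (1 + 0.0558 × 18.3) = 0.687 / 2.021 = 0.3399.
Substrate removed = Q·(S₀ − S) = 1280 m³/d × (1980 − 1.35) g/m³ = 2.53×10^6 g/d = 2533 kg/d.
So the net sludge growth is P_X = 0.3399 × 2533 = 860.9 kg VSS/d.

P_X ≈ 861 kg VSS/d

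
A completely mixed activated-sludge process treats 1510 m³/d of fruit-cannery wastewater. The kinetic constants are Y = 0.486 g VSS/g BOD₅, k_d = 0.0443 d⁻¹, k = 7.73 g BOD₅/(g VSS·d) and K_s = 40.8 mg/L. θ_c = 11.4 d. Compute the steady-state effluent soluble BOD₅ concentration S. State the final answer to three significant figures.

For a completely mixed reactor with recycle the Lawrence–McCarty relation gives S = K_s·(1 + k_d·θ_c) / [θ_c·(Y·k − k_d) − 1] = 40.8 × (1 + 0.0443 × 11.4) / [11.4 × (0.486 × 7.73 − 0.0443) − 1] = 61.40 / 41.32 = 1.486 mg/L.

S ≈ 1.49 mg/L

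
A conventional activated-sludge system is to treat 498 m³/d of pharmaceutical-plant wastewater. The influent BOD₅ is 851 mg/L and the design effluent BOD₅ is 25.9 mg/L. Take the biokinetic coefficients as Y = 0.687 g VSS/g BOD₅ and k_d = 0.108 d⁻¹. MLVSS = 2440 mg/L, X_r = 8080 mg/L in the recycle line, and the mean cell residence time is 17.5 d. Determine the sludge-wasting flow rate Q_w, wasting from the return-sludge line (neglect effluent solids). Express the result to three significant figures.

Rearranging the biomass balance for a CMAS with decay, V = Y·Q·ΔS·θ_c / [X·(1+k_d θ_c)] = 0.687 × 498 × (851 − 25.9) × 17.5 / [2440 × (1 + 0.108 × 17.5)] = 4.94×10^6 / 7052 = 700.6 m³.
Wasting from the return line (neglecting effluent solids): Q_w = V·X / (θ_c·X_r) = 700.6 × 2440 / (17.5 × 8080) = 12.09 m³/d.

Q_w ≈ 12.1 m³/d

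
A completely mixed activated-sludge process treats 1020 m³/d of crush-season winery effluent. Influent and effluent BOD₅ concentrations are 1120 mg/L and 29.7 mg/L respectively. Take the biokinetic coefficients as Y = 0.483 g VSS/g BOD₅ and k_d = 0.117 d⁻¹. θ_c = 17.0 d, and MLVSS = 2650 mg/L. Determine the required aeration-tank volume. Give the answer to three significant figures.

Rearranging the biomass balance for a CMAS with decay, V = Y·Q·ΔS·θ_c / [X·(1+k_d θ_c)] = 0.483 × 1020 × (1120 − 29.7) × 17.0 / [2650 × (1 + 0.117 × 17.0)] = 9.13×10^6 / 7921 = 1153 m³.

V ≈ 1150 m³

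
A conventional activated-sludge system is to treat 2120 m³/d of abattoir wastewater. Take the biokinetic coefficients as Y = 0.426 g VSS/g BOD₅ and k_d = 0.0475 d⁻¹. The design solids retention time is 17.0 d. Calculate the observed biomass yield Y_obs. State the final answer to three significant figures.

Y_obs ≈ 0.236 g VSS/g BOD₅

The observed yield is Y_obs = Y/(1 + k_d·θ_c) = 0.426 / (1 + 0.0475 × 17.0) = 0.426 / 1.808 = 0.2357 g VSS per g BOD₅ removed.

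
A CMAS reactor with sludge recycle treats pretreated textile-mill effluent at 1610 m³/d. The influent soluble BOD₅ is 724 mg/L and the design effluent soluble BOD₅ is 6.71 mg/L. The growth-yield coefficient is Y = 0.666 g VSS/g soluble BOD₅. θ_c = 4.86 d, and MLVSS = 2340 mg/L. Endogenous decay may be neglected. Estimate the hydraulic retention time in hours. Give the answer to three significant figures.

τ ≈ 23.8 h

Biomass mass balance (decay neglected): V·X = Y·Q·(S₀ − S)·θ_c, so V = 0.666 × 1610 × (724 − 6.71) × 4.86 / 2340 = 1597 m³.
τ = V/Q = 1597/1610 = 0.9922 d, or 23.81 h.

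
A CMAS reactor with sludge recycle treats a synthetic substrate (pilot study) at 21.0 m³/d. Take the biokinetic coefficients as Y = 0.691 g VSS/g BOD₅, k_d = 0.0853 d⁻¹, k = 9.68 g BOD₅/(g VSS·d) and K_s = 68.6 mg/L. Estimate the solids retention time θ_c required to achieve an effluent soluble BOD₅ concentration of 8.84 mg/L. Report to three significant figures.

From 1/θ_c = Y·k·S/(K_s + S) − k_d: Y·k·S/(K_s+S) = 0.691 × 9.68 × 8.84 / (68.6 + 8.84) = 0.7636 d⁻¹.
Then 1/θ_c = μ − k_d = 0.7636 − 0.0853 = 0.6783 d⁻¹, giving θ_c = 1.474 d.

θ_c ≈ 1.47 d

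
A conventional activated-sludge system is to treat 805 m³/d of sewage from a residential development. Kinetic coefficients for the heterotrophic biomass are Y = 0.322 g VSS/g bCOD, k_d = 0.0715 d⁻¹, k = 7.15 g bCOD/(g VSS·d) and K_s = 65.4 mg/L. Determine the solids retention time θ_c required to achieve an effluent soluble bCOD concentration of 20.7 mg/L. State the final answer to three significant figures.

θ_c ≈ 2.07 d

Specific growth rate at S = 20.7 mg/L: μ = YkS/(K_s+S) = 0.322·7.15·20.7/(65.4+20.7) = 0.5535 d⁻¹.
θ_c = 1/(μ − k_d) = 1/(0.5535 − 0.0715) = 1/0.4820 = 2.075 d.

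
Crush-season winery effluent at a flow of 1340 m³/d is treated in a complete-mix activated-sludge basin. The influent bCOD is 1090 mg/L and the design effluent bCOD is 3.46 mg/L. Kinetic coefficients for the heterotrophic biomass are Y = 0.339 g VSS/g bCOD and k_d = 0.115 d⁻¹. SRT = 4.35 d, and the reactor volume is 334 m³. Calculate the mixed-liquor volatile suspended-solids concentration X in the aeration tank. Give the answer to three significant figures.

X ≈ 4280 mg/L

Solving the biomass balance for X: X = Y Q (S₀−S) θ_c / [V (1+k_d θ_c)] = 0.339 × 1340 × (1090 − 3.46) × 4.35 / [334 × (1 + 0.115 × 4.35)] = 4285 mg/L.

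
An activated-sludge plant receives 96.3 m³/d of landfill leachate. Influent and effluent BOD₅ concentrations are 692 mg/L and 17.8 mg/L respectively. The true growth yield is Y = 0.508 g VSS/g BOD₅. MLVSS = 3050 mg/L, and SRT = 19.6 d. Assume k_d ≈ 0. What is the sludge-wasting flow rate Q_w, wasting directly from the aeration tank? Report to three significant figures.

Q_w ≈ 10.8 m³/d

V·X = Y·Q·ΔS·θ_c gives V = 0.508 × 96.3 × (692 − 17.8) × 19.6 / 3050 = 212.0 m³.
With mixed-liquor wasting, θ_c = V/Q_w, so Q_w = V/θ_c = 212.0/19.6 = 10.81 m³/d.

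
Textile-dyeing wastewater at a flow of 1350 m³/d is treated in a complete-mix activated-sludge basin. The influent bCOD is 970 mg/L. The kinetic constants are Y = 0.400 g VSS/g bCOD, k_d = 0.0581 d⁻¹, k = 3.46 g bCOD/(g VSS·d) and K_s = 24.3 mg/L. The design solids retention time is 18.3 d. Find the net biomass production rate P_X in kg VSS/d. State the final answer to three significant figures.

For a completely mixed reactor with recycle the Lawrence–McCarty relation gives S = K_s·(1 + k_d·θ_c) / [θ_c·(Y·k − k_d) − 1] = 24.3 × (1 + 0.0581 × 18.3) / [18.3 × (0.400 × 3.46 − 0.0581) − 1] = 50.14 / 23.26 = 2.155 mg/L.
Observed yield with endogenous decay: Y_obs = Y / (1 + k_d·θ_c) = 0.400 / (1 + 0.0581 × 18.3) = 0.400 / 2.063 = 0.1939 g VSS/g bCOD.
Substrate removed = Q·(S₀ − S) = 1350 m³/d × (970 − 2.16) g/m³ = 1.31×10^6 g/d = 1307 kg/d.
P_X = Y_obs · Q(S₀ − S) = 0.1939 × 1307 = 253.3 kg VSS/d.

P_X ≈ 253 kg VSS/d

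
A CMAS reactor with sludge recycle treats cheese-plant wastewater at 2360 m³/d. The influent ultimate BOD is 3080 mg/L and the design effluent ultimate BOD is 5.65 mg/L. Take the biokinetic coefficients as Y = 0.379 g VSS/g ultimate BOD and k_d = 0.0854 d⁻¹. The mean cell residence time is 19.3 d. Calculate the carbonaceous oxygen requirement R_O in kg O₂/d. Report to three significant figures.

R_O ≈ 5780 kg O₂/d

Correct the yield for decay: Y_obs = Y/(1 + k_d θ_c) = 0.379 / (1 + 0.0854 × 19.3) = 0.379 / 2.648 = 0.1431.
Substrate removed = Q·(S₀ − S) = 2360 m³/d × (3080 − 5.65) g/m³ = 7.26×10^6 g/d = 7255 kg/d.
Net sludge production P_X = 0.1431 × 7255 = 1038 kg VSS/d.
Carbonaceous O₂ demand = substrate oxidised − cell-mass equivalent = 7255 − 1.42 × 1038 = 5781 kg O₂/d.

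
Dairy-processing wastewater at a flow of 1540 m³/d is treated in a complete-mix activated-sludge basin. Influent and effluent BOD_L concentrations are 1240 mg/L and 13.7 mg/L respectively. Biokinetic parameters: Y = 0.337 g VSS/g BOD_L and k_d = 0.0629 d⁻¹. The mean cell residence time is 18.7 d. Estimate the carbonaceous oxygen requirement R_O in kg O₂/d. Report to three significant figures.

R_O ≈ 1470 kg O₂/d

Y_obs = Y / (1 + k_d θ_c) = 0.337 / (1 + 0.0629 × 18.7) = 0.337 / 2.176 = 0.1549.
Substrate removed = Q·(S₀ − S) = 1540 m³/d × (1240 − 13.7) g/m³ = 1.89×10^6 g/d = 1889 kg/d.
P_X = Y_obs·Q·(S₀ − S) = 0.1549 × 1889 = 292.4 kg VSS/d.
Carbonaceous O₂ demand = substrate oxidised − cell-mass equivalent = 1889 − 1.42 × 292.4 = 1473 kg O₂/d.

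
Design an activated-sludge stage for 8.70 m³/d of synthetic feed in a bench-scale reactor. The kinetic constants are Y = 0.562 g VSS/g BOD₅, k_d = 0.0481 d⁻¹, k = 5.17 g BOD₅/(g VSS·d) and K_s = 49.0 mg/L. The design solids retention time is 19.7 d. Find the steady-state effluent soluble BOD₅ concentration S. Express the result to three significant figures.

S ≈ 1.73 mg/L

Effluent substrate depends only on kinetics and SRT: S = K_s(1 + k_d θ_c) / [θ_c(Yk − k_d) − 1] = 49.0 × (1 + 0.0481 × 19.7) / [19.7 × (0.562 × 5.17 − 0.0481) − 1] = 95.43 / 55.29 = 1.726 mg/L.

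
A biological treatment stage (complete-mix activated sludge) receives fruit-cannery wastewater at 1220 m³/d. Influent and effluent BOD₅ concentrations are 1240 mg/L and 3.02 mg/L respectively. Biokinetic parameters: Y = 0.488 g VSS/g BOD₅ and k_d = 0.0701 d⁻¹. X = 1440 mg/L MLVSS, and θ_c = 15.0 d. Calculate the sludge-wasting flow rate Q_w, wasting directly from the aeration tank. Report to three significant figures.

From the SRT design equation V = Y Q (S₀−S) θ_c / [X (1 + k_d θ_c)] = 0.488 × 1220 × (1240 − 3.02) × 15.0 / [1440 × (1 + 0.0701 × 15.0)] = 1.1×10^7 / 2954 = 3739 m³.
For wasting at MLVSS concentration, Q_w = V/θ_c = 3739/15.0 = 249.3 m³/d.

Q_w ≈ 249 m³/d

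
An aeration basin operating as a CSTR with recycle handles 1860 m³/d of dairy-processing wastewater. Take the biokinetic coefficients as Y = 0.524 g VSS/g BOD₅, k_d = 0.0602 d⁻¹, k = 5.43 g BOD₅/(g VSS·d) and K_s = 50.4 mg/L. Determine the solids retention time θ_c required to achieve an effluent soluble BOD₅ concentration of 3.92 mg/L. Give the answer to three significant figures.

At the target effluent, Y k S/(K_s+S) = 0.524×5.43×3.92/54.32 = 0.2053 d⁻¹.
Then 1/θ_c = μ − k_d = 0.2053 − 0.0602 = 0.1451 d⁻¹, giving θ_c = 6.890 d.

θ_c ≈ 6.89 d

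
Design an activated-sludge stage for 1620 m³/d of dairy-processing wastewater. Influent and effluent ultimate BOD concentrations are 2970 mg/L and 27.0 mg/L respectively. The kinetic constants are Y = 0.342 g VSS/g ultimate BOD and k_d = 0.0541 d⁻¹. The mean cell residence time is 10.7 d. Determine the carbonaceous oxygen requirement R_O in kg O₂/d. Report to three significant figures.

Observed yield with endogenous decay: Y_obs = Y / (1 + k_d·θ_c) = 0.342 / (1 + 0.0541 × 10.7) = 0.342 / 1.579 = 0.2166 g VSS/g ultimate BOD.
Q·(S₀ − S) = 1620 × (2970 − 27.0) × 10⁻³ = 4768 kg/d removed.
Biomass synthesised: P_X = Y_obs × 4768 = 1033 kg VSS/d.
Carbonaceous O₂ demand = substrate oxidised − cell-mass equivalent = 4768 − 1.42 × 1033 = 3301 kg O₂/d.

R_O ≈ 3300 kg O₂/d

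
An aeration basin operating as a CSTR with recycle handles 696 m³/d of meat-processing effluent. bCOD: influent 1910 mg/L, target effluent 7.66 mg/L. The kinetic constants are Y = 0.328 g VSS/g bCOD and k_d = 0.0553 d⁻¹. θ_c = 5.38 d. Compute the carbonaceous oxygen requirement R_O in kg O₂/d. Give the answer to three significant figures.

Y_obs = Y / (1 + k_d θ_c) = 0.328 / (1 + 0.0553 × 5.38) = 0.328 / 1.298 = 0.2528.
Substrate removed = Q·(S₀ − S) = 696 m³/d × (1910 − 7.66) g/m³ = 1.32×10^6 g/d = 1324 kg/d.
P_X = Y_obs·Q·(S₀ − S) = 0.2528 × 1324 = 334.7 kg VSS/d.
R_O = Q·ΔS − 1.42 P_X = 1324 − 475.3 = 848.8 kg O₂/d.

R_O ≈ 849 kg O₂/d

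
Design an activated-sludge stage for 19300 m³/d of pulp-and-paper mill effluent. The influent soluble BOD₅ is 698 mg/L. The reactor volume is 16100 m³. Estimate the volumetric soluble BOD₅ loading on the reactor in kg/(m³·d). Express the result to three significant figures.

L_v = Q S₀ / V = 19300 × 698 × 10⁻³ / 16100 = 0.8367 kg/(m³·d).

L_v ≈ 0.837 kg soluble BOD₅/(m³·d)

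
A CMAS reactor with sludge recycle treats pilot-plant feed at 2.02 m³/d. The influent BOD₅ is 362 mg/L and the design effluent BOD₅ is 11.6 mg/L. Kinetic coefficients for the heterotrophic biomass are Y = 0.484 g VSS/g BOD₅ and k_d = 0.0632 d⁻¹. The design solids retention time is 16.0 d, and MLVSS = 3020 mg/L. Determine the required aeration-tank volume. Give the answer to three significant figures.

V ≈ 0.902 m³

Steady-state biomass mass balance: V·X·(1 + k_d·θ_c) = Y·Q·(S₀ − S)·θ_c, so V = 0.484 × 2.02 × (362 − 11.6) × 16.0 / [3020 × (1 + 0.0632 × 16.0)] = 5.48×10^3 / 6074 = 0.9024 m³.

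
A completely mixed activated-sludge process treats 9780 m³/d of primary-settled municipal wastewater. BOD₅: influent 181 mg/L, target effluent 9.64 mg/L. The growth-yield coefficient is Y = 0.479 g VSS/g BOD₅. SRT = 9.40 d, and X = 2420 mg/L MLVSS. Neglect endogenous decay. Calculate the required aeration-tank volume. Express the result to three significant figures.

V ≈ 3120 m³

V·X = Y·Q·ΔS·θ_c gives V = 0.479 × 9780 × (181 − 9.64) × 9.40 / 2420 = 3118 m³.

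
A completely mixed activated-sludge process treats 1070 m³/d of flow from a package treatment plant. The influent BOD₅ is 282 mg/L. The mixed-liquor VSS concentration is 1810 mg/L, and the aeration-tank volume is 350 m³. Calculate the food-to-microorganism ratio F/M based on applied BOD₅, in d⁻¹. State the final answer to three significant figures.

F/M ≈ 0.476 d⁻¹

F/M = applied load / biomass = Q·S₀/(V·X) = 1070 × 282 / (350.0 × 1810) = 0.4763 d⁻¹.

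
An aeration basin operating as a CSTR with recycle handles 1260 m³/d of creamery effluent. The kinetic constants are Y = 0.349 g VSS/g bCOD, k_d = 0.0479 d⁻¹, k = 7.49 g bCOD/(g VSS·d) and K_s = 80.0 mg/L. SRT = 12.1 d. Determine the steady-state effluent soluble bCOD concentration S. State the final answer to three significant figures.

For a completely mixed reactor with recycle the Lawrence–McCarty relation gives S = K_s·(1 + k_d·θ_c) / [θ_c·(Y·k − k_d) − 1] = 80.0 × (1 + 0.0479 × 12.1) / [12.1 × (0.349 × 7.49 − 0.0479) − 1] = 126.4 / 30.05 = 4.205 mg/L.

S ≈ 4.21 mg/L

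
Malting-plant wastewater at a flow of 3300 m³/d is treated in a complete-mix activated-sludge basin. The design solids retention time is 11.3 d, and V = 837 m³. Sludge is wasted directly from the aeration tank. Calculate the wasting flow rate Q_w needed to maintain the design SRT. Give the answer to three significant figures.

Q_w ≈ 74.1 m³/d

For wasting at MLVSS concentration, Q_w = V/θ_c = 837.0/11.3 = 74.07 m³/d.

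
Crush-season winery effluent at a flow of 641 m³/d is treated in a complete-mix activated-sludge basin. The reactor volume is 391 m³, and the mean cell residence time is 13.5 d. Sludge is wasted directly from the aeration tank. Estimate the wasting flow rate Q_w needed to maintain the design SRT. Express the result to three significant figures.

Q_w ≈ 29.0 m³/d

Wasting from the aeration tank: Q_w = V / θ_c = 391.0 / 13.5 = 28.96 m³/d.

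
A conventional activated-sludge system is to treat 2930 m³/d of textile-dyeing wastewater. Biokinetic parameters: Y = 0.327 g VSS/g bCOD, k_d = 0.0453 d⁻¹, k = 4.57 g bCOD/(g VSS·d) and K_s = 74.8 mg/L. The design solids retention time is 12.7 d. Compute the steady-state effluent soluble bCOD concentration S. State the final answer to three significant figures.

S ≈ 6.77 mg/L

Effluent substrate depends only on kinetics and SRT: S = K_s(1 + k_d θ_c) / [θ_c(Yk − k_d) − 1] = 74.8 × (1 + 0.0453 × 12.7) / [12.7 × (0.327 × 4.57 − 0.0453) − 1] = 117.8 / 17.40 = 6.771 mg/L.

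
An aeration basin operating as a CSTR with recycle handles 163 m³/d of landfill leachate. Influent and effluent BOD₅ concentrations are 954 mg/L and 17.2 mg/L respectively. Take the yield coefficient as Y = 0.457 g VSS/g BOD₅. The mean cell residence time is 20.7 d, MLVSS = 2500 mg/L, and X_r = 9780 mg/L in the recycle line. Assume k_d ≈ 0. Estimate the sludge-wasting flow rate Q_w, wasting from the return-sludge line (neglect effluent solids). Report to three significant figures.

With k_d = 0 the design equation reduces to V = Y Q (S₀−S) θ_c / X = 0.457 × 163 × (954 − 17.2) × 20.7 / 2500 = 577.8 m³.
Q_w = (V·X)/(θ_c X_r) = 577.8 × 2500 / (20.7 × 9780) = 7.135 m³/d.

Q_w ≈ 7.14 m³/d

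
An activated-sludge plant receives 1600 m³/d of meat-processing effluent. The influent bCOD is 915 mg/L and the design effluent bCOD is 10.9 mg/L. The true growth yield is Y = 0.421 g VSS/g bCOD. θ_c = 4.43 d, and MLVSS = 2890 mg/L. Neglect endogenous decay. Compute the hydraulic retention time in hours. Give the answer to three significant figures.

τ ≈ 14.0 h

V·X = Y·Q·ΔS·θ_c gives V = 0.421 × 1600 × (915 − 10.9) × 4.43 / 2890 = 933.5 m³.
Hydraulic retention time τ = V/Q = 933.5 / 1600 = 0.5835 d = 14.00 h.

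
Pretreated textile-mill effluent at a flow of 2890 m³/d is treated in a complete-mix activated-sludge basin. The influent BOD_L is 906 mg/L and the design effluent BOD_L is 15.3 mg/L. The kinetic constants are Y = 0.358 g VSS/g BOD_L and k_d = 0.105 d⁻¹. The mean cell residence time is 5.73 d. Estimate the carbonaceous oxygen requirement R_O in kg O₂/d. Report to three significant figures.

Observed yield with endogenous decay: Y_obs = Y / (1 + k_d·θ_c) = 0.358 / (1 + 0.105 × 5.73) = 0.358 / 1.602 = 0.2235 g VSS/g BOD_L.
Substrate removed = Q·(S₀ − S) = 2890 m³/d × (906 − 15.3) g/m³ = 2.57×10^6 g/d = 2574 kg/d.
P_X = Y_obs·Q·(S₀ − S) = 0.2235 × 2574 = 575.4 kg VSS/d.
Carbonaceous O₂ demand = substrate oxidised − cell-mass equivalent = 2574 − 1.42 × 575.4 = 1757 kg O₂/d.

R_O ≈ 1760 kg O₂/d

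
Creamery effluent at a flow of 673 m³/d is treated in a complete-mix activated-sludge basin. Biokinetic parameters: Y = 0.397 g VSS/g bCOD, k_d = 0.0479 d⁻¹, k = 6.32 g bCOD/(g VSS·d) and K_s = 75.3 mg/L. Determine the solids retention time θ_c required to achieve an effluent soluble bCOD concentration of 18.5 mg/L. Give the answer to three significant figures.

From 1/θ_c = Y·k·S/(K_s + S) − k_d: Y·k·S/(K_s+S) = 0.397 × 6.32 × 18.5 / (75.3 + 18.5) = 0.4949 d⁻¹.
θ_c = 1/(μ − k_d) = 1/(0.4949 − 0.0479) = 1/0.4470 = 2.237 d.

θ_c ≈ 2.24 d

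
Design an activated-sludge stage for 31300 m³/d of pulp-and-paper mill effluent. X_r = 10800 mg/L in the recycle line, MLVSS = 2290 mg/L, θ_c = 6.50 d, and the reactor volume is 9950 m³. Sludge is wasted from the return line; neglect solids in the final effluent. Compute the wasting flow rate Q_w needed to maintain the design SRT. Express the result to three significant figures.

Q_w ≈ 325 m³/d

Wasting from the return line (neglecting effluent solids): Q_w = V·X / (θ_c·X_r) = 9950 × 2290 / (6.50 × 10800) = 324.6 m³/d.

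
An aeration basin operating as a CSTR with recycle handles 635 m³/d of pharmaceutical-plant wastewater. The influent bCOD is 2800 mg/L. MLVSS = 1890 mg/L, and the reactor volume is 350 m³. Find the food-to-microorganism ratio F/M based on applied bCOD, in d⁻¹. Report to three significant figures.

F/M ≈ 2.69 d⁻¹

F/M = Q·S₀ / (V·X) = 635 × 2800 / (350.0 × 1890) = 2.688 g bCOD·(g VSS·d)⁻¹.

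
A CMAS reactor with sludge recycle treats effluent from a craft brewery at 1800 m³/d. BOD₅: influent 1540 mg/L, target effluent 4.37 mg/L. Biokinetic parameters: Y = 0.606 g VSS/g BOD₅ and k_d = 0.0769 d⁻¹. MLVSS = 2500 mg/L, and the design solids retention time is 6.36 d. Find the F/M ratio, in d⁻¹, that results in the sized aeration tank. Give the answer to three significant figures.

F/M ≈ 0.387 d⁻¹

Rearranging the biomass balance for a CMAS with decay, V = Y·Q·ΔS·θ_c / [X·(1+k_d θ_c)] = 0.606 × 1800 × (1540 − 4.37) × 6.36 / [2500 × (1 + 0.0769 × 6.36)] = 1.07×10^7 / 3723 = 2862 m³.
F/M = applied load / biomass = Q·S₀/(V·X) = 1800 × 1540 / (2862 × 2500) = 0.3875 d⁻¹.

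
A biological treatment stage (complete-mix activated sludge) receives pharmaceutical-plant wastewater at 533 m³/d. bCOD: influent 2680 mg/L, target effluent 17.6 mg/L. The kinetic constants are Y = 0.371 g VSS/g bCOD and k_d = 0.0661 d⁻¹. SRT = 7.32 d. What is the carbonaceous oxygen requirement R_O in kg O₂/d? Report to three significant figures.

Observed yield with endogenous decay: Y_obs = Y / (1 + k_d·θ_c) = 0.371 / (1 + 0.0661 × 7.32) = 0.371 / 1.484 = 0.2500 g VSS/g bCOD.
Q·(S₀ − S) = 533 × (2680 − 17.6) × 10⁻³ = 1419 kg/d removed.
Net sludge production P_X = 0.2500 × 1419 = 354.8 kg VSS/d.
R_O = Q·(S₀ − S) − 1.42·P_X = 1419 − 1.42 × 354.8 = 915.2 kg O₂/d.

R_O ≈ 915 kg O₂/d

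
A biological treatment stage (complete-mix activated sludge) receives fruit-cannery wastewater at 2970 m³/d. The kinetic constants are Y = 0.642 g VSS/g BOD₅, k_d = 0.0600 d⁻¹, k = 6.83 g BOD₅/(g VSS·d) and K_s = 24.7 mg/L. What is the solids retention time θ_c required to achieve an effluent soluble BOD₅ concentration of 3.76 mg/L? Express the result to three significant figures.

At the target effluent, Y k S/(K_s+S) = 0.642×6.83×3.76/28.46 = 0.5793 d⁻¹.
Then 1/θ_c = μ − k_d = 0.5793 − 0.0600 = 0.5193 d⁻¹, giving θ_c = 1.926 d.

θ_c ≈ 1.93 d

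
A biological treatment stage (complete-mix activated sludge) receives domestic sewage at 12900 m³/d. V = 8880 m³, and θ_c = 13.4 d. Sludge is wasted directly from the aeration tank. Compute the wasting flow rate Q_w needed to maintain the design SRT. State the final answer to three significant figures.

Q_w ≈ 663 m³/d

Wasting from the aeration tank: Q_w = V / θ_c = 8880 / 13.4 = 662.7 m³/d.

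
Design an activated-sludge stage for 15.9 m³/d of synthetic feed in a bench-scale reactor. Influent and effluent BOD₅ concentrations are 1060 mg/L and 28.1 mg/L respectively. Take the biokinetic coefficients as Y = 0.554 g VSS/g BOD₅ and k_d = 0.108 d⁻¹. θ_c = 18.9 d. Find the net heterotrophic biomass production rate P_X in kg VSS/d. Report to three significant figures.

Observed yield with endogenous decay: Y_obs = Y / (1 + k_d·θ_c) = 0.554 / (1 + 0.108 × 18.9) = 0.554 / 3.041 = 0.1822 g VSS/g BOD₅.
ΔS = 1060 − 28.1 = 1032 mg/L, so the substrate removal rate is 15.9 × 1032/1000 = 16.41 kg BOD₅/d.
P_X = Y_obs · Q(S₀ − S) = 0.1822 × 16.41 = 2.989 kg VSS/d.

P_X ≈ 2.99 kg VSS/d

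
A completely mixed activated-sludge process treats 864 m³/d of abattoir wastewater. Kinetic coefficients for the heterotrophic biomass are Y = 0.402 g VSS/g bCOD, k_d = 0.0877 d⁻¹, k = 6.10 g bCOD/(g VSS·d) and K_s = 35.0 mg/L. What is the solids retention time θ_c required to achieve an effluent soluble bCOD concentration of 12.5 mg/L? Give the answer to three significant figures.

θ_c ≈ 1.79 d

Specific growth rate at S = 12.5 mg/L: μ = YkS/(K_s+S) = 0.402·6.10·12.5/(35.0+12.5) = 0.6453 d⁻¹.
Then 1/θ_c = μ − k_d = 0.6453 − 0.0877 = 0.5576 d⁻¹, giving θ_c = 1.793 d.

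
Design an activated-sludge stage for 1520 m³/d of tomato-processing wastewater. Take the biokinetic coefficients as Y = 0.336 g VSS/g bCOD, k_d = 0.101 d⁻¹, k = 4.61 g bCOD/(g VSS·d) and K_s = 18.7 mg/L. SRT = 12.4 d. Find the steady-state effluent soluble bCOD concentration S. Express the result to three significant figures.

Effluent substrate depends only on kinetics and SRT: S = K_s(1 + k_d θ_c) / [θ_c(Yk − k_d) − 1] = 18.7 × (1 + 0.101 × 12.4) / [12.4 × (0.336 × 4.61 − 0.101) − 1] = 42.12 / 16.95 = 2.484 mg/L.

S ≈ 2.48 mg/L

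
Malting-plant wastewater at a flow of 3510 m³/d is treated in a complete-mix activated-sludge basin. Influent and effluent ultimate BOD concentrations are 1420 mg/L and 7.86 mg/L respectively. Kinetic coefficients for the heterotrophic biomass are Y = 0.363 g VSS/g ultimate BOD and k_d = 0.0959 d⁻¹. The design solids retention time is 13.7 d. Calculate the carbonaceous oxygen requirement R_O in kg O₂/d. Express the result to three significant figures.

The observed yield is Y_obs = Y/(1 + k_d·θ_c) = 0.363 / (1 + 0.0959 × 13.7) = 0.363 / 2.314 = 0.1569 g VSS per g ultimate BOD removed.
Mass of ultimate BOD removed per day: Q(S₀ − S) = 3510 × 1412 g/m³ = 4957 kg/d.
Net sludge production P_X = 0.1569 × 4957 = 777.6 kg VSS/d.
R_O = Q·(S₀ − S) − 1.42·P_X = 4957 − 1.42 × 777.6 = 3852 kg O₂/d.

R_O ≈ 3850 kg O₂/d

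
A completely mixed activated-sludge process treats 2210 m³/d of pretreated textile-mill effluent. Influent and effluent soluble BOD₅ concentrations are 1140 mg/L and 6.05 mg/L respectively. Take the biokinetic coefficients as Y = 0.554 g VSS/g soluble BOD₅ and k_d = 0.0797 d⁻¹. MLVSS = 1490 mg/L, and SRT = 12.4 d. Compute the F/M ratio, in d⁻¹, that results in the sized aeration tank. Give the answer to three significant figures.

F/M ≈ 0.291 d⁻¹

From the SRT design equation V = Y Q (S₀−S) θ_c / [X (1 + k_d θ_c)] = 0.554 × 2210 × (1140 − 6.05) × 12.4 / [1490 × (1 + 0.0797 × 12.4)] = 1.72×10^7 / 2963 = 5811 m³.
F/M = Q·S₀ / (V·X) = 2210 × 1140 / (5811 × 1490) = 0.2910 g soluble BOD₅·(g VSS·d)⁻¹.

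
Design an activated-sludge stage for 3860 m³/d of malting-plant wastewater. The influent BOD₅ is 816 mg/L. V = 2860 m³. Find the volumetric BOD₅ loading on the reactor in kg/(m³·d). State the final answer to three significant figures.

Applied BOD₅ load per unit volume = Q·S₀/V = (3860 × 816/1000)/2860 = 1.101 kg BOD₅·m⁻³·d⁻¹.

L_v ≈ 1.10 kg BOD₅/(m³·d)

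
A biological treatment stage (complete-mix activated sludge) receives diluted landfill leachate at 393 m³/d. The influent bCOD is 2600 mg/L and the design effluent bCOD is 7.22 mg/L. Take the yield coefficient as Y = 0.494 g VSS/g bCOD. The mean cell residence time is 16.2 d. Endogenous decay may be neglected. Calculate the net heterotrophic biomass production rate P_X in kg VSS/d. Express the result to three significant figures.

Since k_d ≈ 0, Y_obs = Y = 0.494 g VSS/g bCOD.
Mass of bCOD removed per day: Q(S₀ − S) = 393 × 2593 g/m³ = 1019 kg/d.
So the net sludge growth is P_X = 0.4940 × 1019 = 503.4 kg VSS/d.

P_X ≈ 503 kg VSS/d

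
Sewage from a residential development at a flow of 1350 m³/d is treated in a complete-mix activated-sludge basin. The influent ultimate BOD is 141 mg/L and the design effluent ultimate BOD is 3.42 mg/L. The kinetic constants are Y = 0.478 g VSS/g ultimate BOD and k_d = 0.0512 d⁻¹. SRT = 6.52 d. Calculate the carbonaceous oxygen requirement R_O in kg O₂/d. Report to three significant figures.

R_O ≈ 91.2 kg O₂/d

Y_obs = Y / (1 + k_d θ_c) = 0.478 / (1 + 0.0512 × 6.52) = 0.478 / 1.334 = 0.3584.
Mass of ultimate BOD removed per day: Q(S₀ − S) = 1350 × 137.6 g/m³ = 185.7 kg/d.
P_X = Y_obs·Q·(S₀ − S) = 0.3584 × 185.7 = 66.56 kg VSS/d.
R_O = Q·(S₀ − S) − 1.42·P_X = 185.7 − 1.42 × 66.56 = 91.22 kg O₂/d.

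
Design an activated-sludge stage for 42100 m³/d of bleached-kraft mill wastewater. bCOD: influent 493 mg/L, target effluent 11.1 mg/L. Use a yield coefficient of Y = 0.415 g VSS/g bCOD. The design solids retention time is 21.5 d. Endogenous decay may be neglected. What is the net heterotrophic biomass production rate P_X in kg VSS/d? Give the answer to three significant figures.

P_X ≈ 8420 kg VSS/d

No decay correction is needed, so Y_obs = Y = 0.415.
Q·(S₀ − S) = 42100 × (493 − 11.1) × 10⁻³ = 20288 kg/d removed.
Biomass produced: P_X = Y_obs·Q·ΔS = 0.4150 × 20288 ≈ 8420 kg VSS/d.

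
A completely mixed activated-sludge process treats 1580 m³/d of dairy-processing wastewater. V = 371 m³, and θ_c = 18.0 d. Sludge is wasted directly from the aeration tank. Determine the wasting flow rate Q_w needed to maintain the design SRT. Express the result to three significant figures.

Wasting from the aeration tank: Q_w = V / θ_c = 371.0 / 18.0 = 20.61 m³/d.

Q_w ≈ 20.6 m³/d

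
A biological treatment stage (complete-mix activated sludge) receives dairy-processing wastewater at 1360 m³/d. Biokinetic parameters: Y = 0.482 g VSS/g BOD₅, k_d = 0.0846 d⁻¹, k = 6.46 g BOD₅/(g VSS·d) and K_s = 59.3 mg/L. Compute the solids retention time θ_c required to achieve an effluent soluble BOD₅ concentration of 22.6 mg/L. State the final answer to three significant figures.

From 1/θ_c = Y·k·S/(K_s + S) − k_d: Y·k·S/(K_s+S) = 0.482 × 6.46 × 22.6 / (59.3 + 22.6) = 0.8592 d⁻¹.
Then 1/θ_c = μ − k_d = 0.8592 − 0.0846 = 0.7746 d⁻¹, giving θ_c = 1.291 d.

θ_c ≈ 1.29 d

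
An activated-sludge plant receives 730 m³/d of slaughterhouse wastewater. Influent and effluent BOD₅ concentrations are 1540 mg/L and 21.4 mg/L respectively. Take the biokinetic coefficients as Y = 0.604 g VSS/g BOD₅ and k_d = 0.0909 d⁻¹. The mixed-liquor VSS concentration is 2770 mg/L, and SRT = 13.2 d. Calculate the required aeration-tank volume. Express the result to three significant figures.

Rearranging the biomass balance for a CMAS with decay, V = Y·Q·ΔS·θ_c / [X·(1+k_d θ_c)] = 0.604 × 730 × (1540 − 21.4) × 13.2 / [2770 × (1 + 0.0909 × 13.2)] = 8.84×10^6 / 6094 = 1450 m³.

V ≈ 1450 m³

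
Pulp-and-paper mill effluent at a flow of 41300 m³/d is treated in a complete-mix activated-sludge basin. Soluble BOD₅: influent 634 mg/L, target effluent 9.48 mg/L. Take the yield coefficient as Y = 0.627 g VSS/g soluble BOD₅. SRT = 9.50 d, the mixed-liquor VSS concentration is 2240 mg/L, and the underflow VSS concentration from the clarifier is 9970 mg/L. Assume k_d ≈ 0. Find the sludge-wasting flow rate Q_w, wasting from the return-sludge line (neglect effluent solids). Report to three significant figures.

Q_w ≈ 1620 m³/d

With k_d = 0 the design equation reduces to V = Y Q (S₀−S) θ_c / X = 0.627 × 41300 × (634 − 9.48) × 9.50 / 2240 = 68587 m³.
Wasting from the return line (neglecting effluent solids): Q_w = V·X / (θ_c·X_r) = 68587 × 2240 / (9.50 × 9970) = 1622 m³/d.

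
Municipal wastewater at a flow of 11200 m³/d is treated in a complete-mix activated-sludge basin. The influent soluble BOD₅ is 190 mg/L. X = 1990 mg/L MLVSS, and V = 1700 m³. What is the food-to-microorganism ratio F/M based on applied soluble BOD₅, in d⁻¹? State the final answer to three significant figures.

F/M = Q·S₀ / (V·X) = 11200 × 190 / (1700 × 1990) = 0.6290 g soluble BOD₅·(g VSS·d)⁻¹.

F/M ≈ 0.629 d⁻¹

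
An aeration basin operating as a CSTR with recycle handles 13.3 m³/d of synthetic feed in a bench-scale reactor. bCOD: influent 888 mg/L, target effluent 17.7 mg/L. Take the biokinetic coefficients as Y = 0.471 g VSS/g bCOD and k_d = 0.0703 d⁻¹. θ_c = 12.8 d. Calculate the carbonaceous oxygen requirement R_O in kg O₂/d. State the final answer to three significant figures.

R_O ≈ 7.50 kg O₂/d

The observed yield is Y_obs = Y/(1 + k_d·θ_c) = 0.471 / (1 + 0.0703 × 12.8) = 0.471 / 1.900 = 0.2479 g VSS per g bCOD removed.
ΔS = 888 − 17.7 = 870.3 mg/L, so the substrate removal rate is 13.3 × 870.3/1000 = 11.57 kg bCOD/d.
P_X = Y_obs·Q·(S₀ − S) = 0.2479 × 11.57 = 2.870 kg VSS/d.
R_O = Q·ΔS − 1.42 P_X = 11.57 − 4.075 = 7.500 kg O₂/d.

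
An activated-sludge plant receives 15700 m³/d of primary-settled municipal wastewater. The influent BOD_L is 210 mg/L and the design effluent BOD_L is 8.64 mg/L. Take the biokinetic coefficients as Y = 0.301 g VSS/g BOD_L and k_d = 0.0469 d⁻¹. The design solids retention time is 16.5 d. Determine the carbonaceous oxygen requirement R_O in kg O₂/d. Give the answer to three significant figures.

R_O ≈ 2400 kg O₂/d

Correct the yield for decay: Y_obs = Y/(1 + k_d θ_c) = 0.301 / (1 + 0.0469 × 16.5) = 0.301 / 1.774 = 0.1697.
Substrate removed = Q·(S₀ − S) = 15700 m³/d × (210 − 8.64) g/m³ = 3.16×10^6 g/d = 3161 kg/d.
Net sludge production P_X = 0.1697 × 3161 = 536.4 kg VSS/d.
R_O = Q·(S₀ − S) − 1.42·P_X = 3161 − 1.42 × 536.4 = 2400 kg O₂/d.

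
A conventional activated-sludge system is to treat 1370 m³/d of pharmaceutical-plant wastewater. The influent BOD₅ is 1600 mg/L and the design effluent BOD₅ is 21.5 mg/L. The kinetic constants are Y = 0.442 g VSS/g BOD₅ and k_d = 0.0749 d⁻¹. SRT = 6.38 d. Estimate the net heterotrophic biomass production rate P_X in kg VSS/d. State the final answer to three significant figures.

Correct the yield for decay: Y_obs = Y/(1 + k_d θ_c) = 0.442 / (1 + 0.0749 × 6.38) = 0.442 / 1.478 = 0.2991.
Q·(S₀ − S) = 1370 × (1600 − 21.5) × 10⁻³ = 2163 kg/d removed.
So the net sludge growth is P_X = 0.2991 × 2163 = 646.8 kg VSS/d.

P_X ≈ 647 kg VSS/d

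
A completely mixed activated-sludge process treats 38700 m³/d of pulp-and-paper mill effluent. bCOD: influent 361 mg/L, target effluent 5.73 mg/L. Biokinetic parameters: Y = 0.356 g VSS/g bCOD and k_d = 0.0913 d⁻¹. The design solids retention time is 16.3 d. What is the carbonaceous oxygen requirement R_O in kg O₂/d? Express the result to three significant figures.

Correct the yield for decay: Y_obs = Y/(1 + k_d θ_c) = 0.356 / (1 + 0.0913 × 16.3) = 0.356 / 2.488 = 0.1431.
ΔS = 361 − 5.73 = 355.3 mg/L, so the substrate removal rate is 38700 × 355.3/1000 = 13749 kg bCOD/d.
Biomass synthesised: P_X = Y_obs × 13749 = 1967 kg VSS/d.
Carbonaceous O₂ demand = substrate oxidised − cell-mass equivalent = 13749 − 1.42 × 1967 = 10956 kg O₂/d.

R_O ≈ 11000 kg O₂/d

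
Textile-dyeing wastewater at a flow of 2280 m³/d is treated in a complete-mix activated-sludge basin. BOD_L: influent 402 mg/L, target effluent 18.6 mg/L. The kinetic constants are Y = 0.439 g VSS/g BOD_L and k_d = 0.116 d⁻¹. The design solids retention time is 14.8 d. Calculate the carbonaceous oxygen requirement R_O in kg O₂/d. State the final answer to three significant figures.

Observed yield with endogenous decay: Y_obs = Y / (1 + k_d·θ_c) = 0.439 / (1 + 0.116 × 14.8) = 0.439 / 2.717 = 0.1616 g VSS/g BOD_L.
Q·(S₀ − S) = 2280 × (402 − 18.6) × 10⁻³ = 874.2 kg/d removed.
Net sludge production P_X = 0.1616 × 874.2 = 141.3 kg VSS/d.
R_O = Q·(S₀ − S) − 1.42·P_X = 874.2 − 1.42 × 141.3 = 673.6 kg O₂/d.

R_O ≈ 674 kg O₂/d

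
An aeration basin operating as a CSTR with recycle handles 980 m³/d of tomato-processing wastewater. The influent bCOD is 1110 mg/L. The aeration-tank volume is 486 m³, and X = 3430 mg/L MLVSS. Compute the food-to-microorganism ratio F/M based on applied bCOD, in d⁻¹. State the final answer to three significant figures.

F/M ≈ 0.653 d⁻¹

Food-to-microorganism ratio F/M = Q S₀ / (V X) = 980 × 1110 / (486.0 × 3430) = 0.6526 d⁻¹.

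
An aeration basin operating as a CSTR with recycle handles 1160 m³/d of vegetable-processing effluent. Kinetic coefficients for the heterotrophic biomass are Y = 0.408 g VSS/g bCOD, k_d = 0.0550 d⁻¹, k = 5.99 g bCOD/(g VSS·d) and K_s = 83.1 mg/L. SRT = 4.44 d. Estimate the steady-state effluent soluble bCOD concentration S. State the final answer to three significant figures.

For a completely mixed reactor with recycle the Lawrence–McCarty relation gives S = K_s·(1 + k_d·θ_c) / [θ_c·(Y·k − k_d) − 1] = 83.1 × (1 + 0.0550 × 4.44) / [4.44 × (0.408 × 5.99 − 0.0550) − 1] = 103.4 / 9.607 = 10.76 mg/L.

S ≈ 10.8 mg/L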